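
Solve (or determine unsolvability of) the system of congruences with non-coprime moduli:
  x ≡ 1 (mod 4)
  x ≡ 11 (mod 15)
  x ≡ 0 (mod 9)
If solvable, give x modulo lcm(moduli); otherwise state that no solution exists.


Moduli 4, 15, 9 are not pairwise coprime, so CRT works modulo lcm(m_i) when all pairwise compatibility conditions hold.
Pairwise compatibility: gcd(m_i, m_j) must divide a_i - a_j for every pair.
Merge one congruence at a time:
  Start: x ≡ 1 (mod 4).
  Combine with x ≡ 11 (mod 15): gcd(4, 15) = 1; 11 - 1 = 10, which IS divisible by 1, so compatible.
    Write x = 1 + 4·t and substitute into x ≡ 11 (mod 15): 4·t ≡ 11 − 1 = 10 (mod 15).
    The inverse of 4 mod 15 is 4 (since 4·4 = 16 = 1·15 + 1), so t ≡ 4·10 = 40 ≡ 10 (mod 15).
    Then x = 1 + 4·10 = 41, valid modulo lcm(4, 15) = 60: x ≡ 41 (mod 60).
  Combine with x ≡ 0 (mod 9): gcd(60, 9) = 3, and 0 - 41 = -41 is NOT divisible by 3.
    ⇒ system is inconsistent (no integer solution).

No solution (the system is inconsistent).


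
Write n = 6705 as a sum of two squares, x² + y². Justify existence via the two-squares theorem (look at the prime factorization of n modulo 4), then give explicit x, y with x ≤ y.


Step 1: Factor n = 6705 = 3^2 · 5 · 149.
Step 2: Check the mod-4 condition on each prime factor: 3 ≡ 3 (mod 4), exponent 2 (must be even); 5 ≡ 1 (mod 4), exponent 1; 149 ≡ 1 (mod 4), exponent 1.
All primes ≡ 3 (mod 4) appear to even exponent (or don't appear), so by the two-squares theorem n IS expressible as a sum of two squares.
Step 3: Build a representation. Group n = k² · m with k = 3 and m = 5 · 149 = 745 (a product of primes ≡ 1 (mod 4)); a representation of m scales to one of n via (k·x)² + (k·y)² = k²(x² + y²). Each prime p ≡ 1 (mod 4) is itself a sum of two squares; find a² by testing p − a² for a perfect square:
  5: 5 − 1² = 4 = 2² ⇒ 5 = 1² + 2².
  149: 149 − 1² = 148, 149 − 2² = 145, 149 − 3² = 140, 149 − 4² = 133, 149 − 5² = 124, 149 − 6² = 113, 149 − 7² = 100 = 10² ⇒ 149 = 7² + 10².
  Combine using the Brahmagupta–Fibonacci identity (a² + b²)(c² + d²) = (ac − bd)² + (ad + bc)² = (ac + bd)² + (ad − bc)²:
  5 · 149 = 745: from (1² + 2²)(7² + 10²), take (1·7 − 2·10, 1·10 + 2·7) = (7 − 20, 10 + 14) = (-13, 24); dropping signs (only squares matter) gives (13, 24); check 13² + 24² = 169 + 576 = 745 ✓.
  Scale by k = 3: (3·13, 3·24) = (39, 72).
Step 4: Order so x ≤ y and verify: 39² + 72² = 1521 + 5184 = 6705 = n. ✓

n = 6705 = 39² + 72² (one valid representation with x ≤ y).


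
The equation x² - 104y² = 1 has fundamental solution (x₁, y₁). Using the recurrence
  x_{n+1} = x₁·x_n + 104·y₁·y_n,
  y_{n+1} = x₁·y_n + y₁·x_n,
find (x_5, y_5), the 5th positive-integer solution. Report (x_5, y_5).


Step 1: Find the fundamental solution (x₁, y₁) of x² - 104y² = 1.
  Expand √104 as a continued fraction. a₀ = ⌊√104⌋ = 10; iterate m_{k+1} = d_k·a_k − m_k, d_{k+1} = (104 − m_{k+1}²)/d_k, a_{k+1} = ⌊(a₀ + m_{k+1})/d_{k+1}⌋ (starting m₀ = 0, d₀ = 1), with convergents p_k = a_k·p_{k-1} + p_{k-2}, q_k = a_k·q_{k-1} + q_{k-2} (p₋₁ = 1, q₋₁ = 0):
  k = 0: a₀ = 10; p₀/q₀ = 10/1; p₀² − 104·q₀² = 100 − 104 = -4.
  k = 1: m = 10, d = 4, a = ⌊(10 + 10)/4⌋ = 5; p/q = (5·10 + 1)/(5·1 + 0) = 51/5; p² − 104·q² = 2601 − 2600 = 1.
  The first convergent with p² − 104·q² = 1 gives the fundamental solution (x₁, y₁) = (51, 5).
Step 2: Apply the recurrence (x_{n+1}, y_{n+1}) = (x₁x_n + 104y₁y_n, x₁y_n + y₁x_n) repeatedly.
  From (x_1, y_1) = (51, 5): x_2 = 51·51 + 104·5·5 = 5201; y_2 = 51·5 + 5·51 = 510.
  From (x_2, y_2) = (5201, 510): x_3 = 51·5201 + 104·5·510 = 530451; y_3 = 51·510 + 5·5201 = 52015.
  From (x_3, y_3) = (530451, 52015): x_4 = 51·530451 + 104·5·52015 = 54100801; y_4 = 51·52015 + 5·530451 = 5305020.
  From (x_4, y_4) = (54100801, 5305020): x_5 = 51·54100801 + 104·5·5305020 = 5517751251; y_5 = 51·5305020 + 5·54100801 = 541060025.
Step 3: Verify x_5² - 104·y_5² = 30445578867912065001 - 30445578867912065000 = 1 (should be 1). ✓

(x_1, y_1) = (51, 5); (x_5, y_5) = (5517751251, 541060025).


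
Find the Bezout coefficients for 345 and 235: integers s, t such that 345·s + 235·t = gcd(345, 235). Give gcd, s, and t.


Euclidean algorithm on (345, 235) — divide until remainder is 0:
  345 = 1 · 235 + 110
  235 = 2 · 110 + 15
  110 = 7 · 15 + 5
  15 = 3 · 5 + 0
gcd(345, 235) = 5.
Track Bezout coefficients alongside the remainders: start with r₀ = 345 = a·1 + b·0 (s = 1, t = 0) and r₁ = 235 = a·0 + b·1 (s = 0, t = 1); each new remainder r_{k+1} = r_{k-1} − q_k·r_k inherits s_{k+1} = s_{k-1} − q_k·s_k, t_{k+1} = t_{k-1} − q_k·t_k, so r_k = a·s_k + b·t_k at every step:
  q = 1: r = 110, s = 1 − 1·0 = 1, t = 0 − 1·1 = -1  (check: 345·1 + 235·(-1) = 110)
  q = 2: r = 15, s = 0 − 2·1 = -2, t = 1 − 2·(-1) = 3  (check: 345·(-2) + 235·3 = 15)
  q = 7: r = 5, s = 1 − 7·(-2) = 15, t = -1 − 7·3 = -22  (check: 345·15 + 235·(-22) = 5)
The row with r = 5 (the gcd) gives the Bezout coefficients s = 15, t = -22.
Result: 345 · (15) + 235 · (-22) = 5.

gcd(345, 235) = 5; s = 15, t = -22 (check: 345·15 + 235·(-22) = 5).


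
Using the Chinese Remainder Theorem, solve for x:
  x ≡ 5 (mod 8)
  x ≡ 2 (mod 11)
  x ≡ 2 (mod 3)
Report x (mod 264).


Moduli 8, 11, 3 are pairwise coprime; by CRT there is a unique solution modulo M = 8 · 11 · 3 = 264.
Solve pairwise, accumulating the modulus:
  Start with x ≡ 5 (mod 8).
  Combine with x ≡ 2 (mod 11): since gcd(8, 11) = 1, we get a unique residue mod 88.
    Write x = 5 + 8·t and substitute into x ≡ 2 (mod 11): 8·t ≡ 2 − 5 = -3 (mod 11).
    Reduce coefficients mod 11: 8·t ≡ 8 (mod 11).
    The inverse of 8 mod 11 is 7 (since 8·7 = 56 = 5·11 + 1), so t ≡ 7·8 = 56 ≡ 1 (mod 11).
    Then x = 5 + 8·1 = 13, valid modulo lcm(8, 11) = 88: x ≡ 13 (mod 88).
  Combine with x ≡ 2 (mod 3): since gcd(88, 3) = 1, we get a unique residue mod 264.
    Write x = 13 + 88·t and substitute into x ≡ 2 (mod 3): 88·t ≡ 2 − 13 = -11 (mod 3).
    Reduce coefficients mod 3: 1·t ≡ 1 (mod 3).
    So t ≡ 1 (mod 3).
    Then x = 13 + 88·1 = 101, valid modulo lcm(88, 3) = 264: x ≡ 101 (mod 264).
Verify: 101 mod 8 = 5 ✓, 101 mod 11 = 2 ✓, 101 mod 3 = 2 ✓.

x ≡ 101 (mod 264).


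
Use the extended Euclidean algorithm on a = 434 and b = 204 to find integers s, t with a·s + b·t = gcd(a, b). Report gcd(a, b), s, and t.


Euclidean algorithm on (434, 204) — divide until remainder is 0:
  434 = 2 · 204 + 26
  204 = 7 · 26 + 22
  26 = 1 · 22 + 4
  22 = 5 · 4 + 2
  4 = 2 · 2 + 0
gcd(434, 204) = 2.
Track Bezout coefficients alongside the remainders: start with r₀ = 434 = a·1 + b·0 (s = 1, t = 0) and r₁ = 204 = a·0 + b·1 (s = 0, t = 1); each new remainder r_{k+1} = r_{k-1} − q_k·r_k inherits s_{k+1} = s_{k-1} − q_k·s_k, t_{k+1} = t_{k-1} − q_k·t_k, so r_k = a·s_k + b·t_k at every step:
  q = 2: r = 26, s = 1 − 2·0 = 1, t = 0 − 2·1 = -2  (check: 434·1 + 204·(-2) = 26)
  q = 7: r = 22, s = 0 − 7·1 = -7, t = 1 − 7·(-2) = 15  (check: 434·(-7) + 204·15 = 22)
  q = 1: r = 4, s = 1 − 1·(-7) = 8, t = -2 − 1·15 = -17  (check: 434·8 + 204·(-17) = 4)
  q = 5: r = 2, s = -7 − 5·8 = -47, t = 15 − 5·(-17) = 100  (check: 434·(-47) + 204·100 = 2)
The row with r = 2 (the gcd) gives the Bezout coefficients s = -47, t = 100.
Result: 434 · (-47) + 204 · (100) = 2.

gcd(434, 204) = 2; s = -47, t = 100 (check: 434·(-47) + 204·100 = 2).


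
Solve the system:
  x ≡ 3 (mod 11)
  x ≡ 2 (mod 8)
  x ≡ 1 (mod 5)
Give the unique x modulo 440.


Moduli 11, 8, 5 are pairwise coprime; by CRT there is a unique solution modulo M = 11 · 8 · 5 = 440.
Solve pairwise, accumulating the modulus:
  Start with x ≡ 3 (mod 11).
  Combine with x ≡ 2 (mod 8): since gcd(11, 8) = 1, we get a unique residue mod 88.
    Write x = 3 + 11·t and substitute into x ≡ 2 (mod 8): 11·t ≡ 2 − 3 = -1 (mod 8).
    Reduce coefficients mod 8: 3·t ≡ 7 (mod 8).
    The inverse of 3 mod 8 is 3 (since 3·3 = 9 = 1·8 + 1), so t ≡ 3·7 = 21 ≡ 5 (mod 8).
    Then x = 3 + 11·5 = 58, valid modulo lcm(11, 8) = 88: x ≡ 58 (mod 88).
  Combine with x ≡ 1 (mod 5): since gcd(88, 5) = 1, we get a unique residue mod 440.
    Write x = 58 + 88·t and substitute into x ≡ 1 (mod 5): 88·t ≡ 1 − 58 = -57 (mod 5).
    Reduce coefficients mod 5: 3·t ≡ 3 (mod 5).
    The inverse of 3 mod 5 is 2 (since 3·2 = 6 = 1·5 + 1), so t ≡ 2·3 = 6 ≡ 1 (mod 5).
    Then x = 58 + 88·1 = 146, valid modulo lcm(88, 5) = 440: x ≡ 146 (mod 440).
Verify: 146 mod 11 = 3 ✓, 146 mod 8 = 2 ✓, 146 mod 5 = 1 ✓.

x ≡ 146 (mod 440).


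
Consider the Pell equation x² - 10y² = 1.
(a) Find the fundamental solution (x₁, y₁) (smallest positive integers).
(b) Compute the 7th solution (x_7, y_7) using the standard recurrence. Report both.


Step 1: Find the fundamental solution (x₁, y₁) of x² - 10y² = 1.
  Expand √10 as a continued fraction. a₀ = ⌊√10⌋ = 3; iterate m_{k+1} = d_k·a_k − m_k, d_{k+1} = (10 − m_{k+1}²)/d_k, a_{k+1} = ⌊(a₀ + m_{k+1})/d_{k+1}⌋ (starting m₀ = 0, d₀ = 1), with convergents p_k = a_k·p_{k-1} + p_{k-2}, q_k = a_k·q_{k-1} + q_{k-2} (p₋₁ = 1, q₋₁ = 0):
  k = 0: a₀ = 3; p₀/q₀ = 3/1; p₀² − 10·q₀² = 9 − 10 = -1.
  k = 1: m = 3, d = 1, a = ⌊(3 + 3)/1⌋ = 6; p/q = (6·3 + 1)/(6·1 + 0) = 19/6; p² − 10·q² = 361 − 360 = 1.
  The first convergent with p² − 10·q² = 1 gives the fundamental solution (x₁, y₁) = (19, 6).
Step 2: Apply the recurrence (x_{n+1}, y_{n+1}) = (x₁x_n + 10y₁y_n, x₁y_n + y₁x_n) repeatedly.
  From (x_1, y_1) = (19, 6): x_2 = 19·19 + 10·6·6 = 721; y_2 = 19·6 + 6·19 = 228.
  From (x_2, y_2) = (721, 228): x_3 = 19·721 + 10·6·228 = 27379; y_3 = 19·228 + 6·721 = 8658.
  From (x_3, y_3) = (27379, 8658): x_4 = 19·27379 + 10·6·8658 = 1039681; y_4 = 19·8658 + 6·27379 = 328776.
  From (x_4, y_4) = (1039681, 328776): x_5 = 19·1039681 + 10·6·328776 = 39480499; y_5 = 19·328776 + 6·1039681 = 12484830.
  From (x_5, y_5) = (39480499, 12484830): x_6 = 19·39480499 + 10·6·12484830 = 1499219281; y_6 = 19·12484830 + 6·39480499 = 474094764.
  From (x_6, y_6) = (1499219281, 474094764): x_7 = 19·1499219281 + 10·6·474094764 = 56930852179; y_7 = 19·474094764 + 6·1499219281 = 18003116202.
Step 3: Verify x_7² - 10·y_7² = 3241121929827149048041 - 3241121929827149048040 = 1 (should be 1). ✓

(x_1, y_1) = (19, 6); (x_7, y_7) = (56930852179, 18003116202).


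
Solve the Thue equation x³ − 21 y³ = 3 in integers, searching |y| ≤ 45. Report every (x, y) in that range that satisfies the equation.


The equation is x³ - 21y³ = 3. For fixed y, x³ = 21·y³ + 3, so a solution requires the RHS to be a perfect cube.
Strategy: iterate y from -45 to 45, compute RHS = 21·y³ + 3, and check whether it is a (positive or negative) perfect cube.
Check small values of y:
  y = 0: RHS = 3 is not a perfect cube.
  y = 1: RHS = 24 is not a perfect cube.
  y = -1: RHS = -18 is not a perfect cube.
  y = 2: RHS = 171 is not a perfect cube.
  y = -2: RHS = -165 is not a perfect cube.
  y = 3: RHS = 570 is not a perfect cube.
  y = -3: RHS = -564 is not a perfect cube.
Continuing the search up to |y| = 45 finds no solutions either.
No (x, y) in the scanned range satisfies the equation.

No integer solutions with |y| ≤ 45.


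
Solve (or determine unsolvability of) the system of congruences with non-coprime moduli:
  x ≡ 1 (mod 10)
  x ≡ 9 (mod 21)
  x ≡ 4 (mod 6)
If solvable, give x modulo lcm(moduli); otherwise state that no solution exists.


Moduli 10, 21, 6 are not pairwise coprime, so CRT works modulo lcm(m_i) when all pairwise compatibility conditions hold.
Pairwise compatibility: gcd(m_i, m_j) must divide a_i - a_j for every pair.
Merge one congruence at a time:
  Start: x ≡ 1 (mod 10).
  Combine with x ≡ 9 (mod 21): gcd(10, 21) = 1; 9 - 1 = 8, which IS divisible by 1, so compatible.
    Write x = 1 + 10·t and substitute into x ≡ 9 (mod 21): 10·t ≡ 9 − 1 = 8 (mod 21).
    The inverse of 10 mod 21 is 19 (since 10·19 = 190 = 9·21 + 1), so t ≡ 19·8 = 152 ≡ 5 (mod 21).
    Then x = 1 + 10·5 = 51, valid modulo lcm(10, 21) = 210: x ≡ 51 (mod 210).
  Combine with x ≡ 4 (mod 6): gcd(210, 6) = 6, and 4 - 51 = -47 is NOT divisible by 6.
    ⇒ system is inconsistent (no integer solution).

No solution (the system is inconsistent).


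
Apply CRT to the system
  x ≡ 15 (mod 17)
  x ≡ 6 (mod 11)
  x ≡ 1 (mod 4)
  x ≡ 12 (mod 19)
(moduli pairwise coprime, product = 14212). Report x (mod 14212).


Product of moduli M = 17 · 11 · 4 · 19 = 14212.
Merge one congruence at a time:
  Start: x ≡ 15 (mod 17).
  Combine with x ≡ 6 (mod 11); new modulus lcm = 187.
    Write x = 15 + 17·t and substitute into x ≡ 6 (mod 11): 17·t ≡ 6 − 15 = -9 (mod 11).
    Reduce coefficients mod 11: 6·t ≡ 2 (mod 11).
    The inverse of 6 mod 11 is 2 (since 6·2 = 12 = 1·11 + 1), so t ≡ 2·2 = 4 ≡ 4 (mod 11).
    Then x = 15 + 17·4 = 83, valid modulo lcm(17, 11) = 187: x ≡ 83 (mod 187).
  Combine with x ≡ 1 (mod 4); new modulus lcm = 748.
    Write x = 83 + 187·t and substitute into x ≡ 1 (mod 4): 187·t ≡ 1 − 83 = -82 (mod 4).
    Reduce coefficients mod 4: 3·t ≡ 2 (mod 4).
    The inverse of 3 mod 4 is 3 (since 3·3 = 9 = 2·4 + 1), so t ≡ 3·2 = 6 ≡ 2 (mod 4).
    Then x = 83 + 187·2 = 457, valid modulo lcm(187, 4) = 748: x ≡ 457 (mod 748).
  Combine with x ≡ 12 (mod 19); new modulus lcm = 14212.
    Write x = 457 + 748·t and substitute into x ≡ 12 (mod 19): 748·t ≡ 12 − 457 = -445 (mod 19).
    Reduce coefficients mod 19: 7·t ≡ 11 (mod 19).
    The inverse of 7 mod 19 is 11 (since 7·11 = 77 = 4·19 + 1), so t ≡ 11·11 = 121 ≡ 7 (mod 19).
    Then x = 457 + 748·7 = 5693, valid modulo lcm(748, 19) = 14212: x ≡ 5693 (mod 14212).
Verify against each original: 5693 mod 17 = 15, 5693 mod 11 = 6, 5693 mod 4 = 1, 5693 mod 19 = 12.

x ≡ 5693 (mod 14212).


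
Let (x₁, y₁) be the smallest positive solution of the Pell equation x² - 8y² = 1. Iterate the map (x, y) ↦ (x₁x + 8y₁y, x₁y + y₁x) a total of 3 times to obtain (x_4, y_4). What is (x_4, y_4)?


Step 1: Find the fundamental solution (x₁, y₁) of x² - 8y² = 1.
  Expand √8 as a continued fraction. a₀ = ⌊√8⌋ = 2; iterate m_{k+1} = d_k·a_k − m_k, d_{k+1} = (8 − m_{k+1}²)/d_k, a_{k+1} = ⌊(a₀ + m_{k+1})/d_{k+1}⌋ (starting m₀ = 0, d₀ = 1), with convergents p_k = a_k·p_{k-1} + p_{k-2}, q_k = a_k·q_{k-1} + q_{k-2} (p₋₁ = 1, q₋₁ = 0):
  k = 0: a₀ = 2; p₀/q₀ = 2/1; p₀² − 8·q₀² = 4 − 8 = -4.
  k = 1: m = 2, d = 4, a = ⌊(2 + 2)/4⌋ = 1; p/q = (1·2 + 1)/(1·1 + 0) = 3/1; p² − 8·q² = 9 − 8 = 1.
  The first convergent with p² − 8·q² = 1 gives the fundamental solution (x₁, y₁) = (3, 1).
Step 2: Apply the recurrence (x_{n+1}, y_{n+1}) = (x₁x_n + 8y₁y_n, x₁y_n + y₁x_n) repeatedly.
  From (x_1, y_1) = (3, 1): x_2 = 3·3 + 8·1·1 = 17; y_2 = 3·1 + 1·3 = 6.
  From (x_2, y_2) = (17, 6): x_3 = 3·17 + 8·1·6 = 99; y_3 = 3·6 + 1·17 = 35.
  From (x_3, y_3) = (99, 35): x_4 = 3·99 + 8·1·35 = 577; y_4 = 3·35 + 1·99 = 204.
Step 3: Verify x_4² - 8·y_4² = 332929 - 332928 = 1 (should be 1). ✓

(x_1, y_1) = (3, 1); (x_4, y_4) = (577, 204).


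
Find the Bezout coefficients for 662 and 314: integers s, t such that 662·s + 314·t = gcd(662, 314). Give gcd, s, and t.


Euclidean algorithm on (662, 314) — divide until remainder is 0:
  662 = 2 · 314 + 34
  314 = 9 · 34 + 8
  34 = 4 · 8 + 2
  8 = 4 · 2 + 0
gcd(662, 314) = 2.
Track Bezout coefficients alongside the remainders: start with r₀ = 662 = a·1 + b·0 (s = 1, t = 0) and r₁ = 314 = a·0 + b·1 (s = 0, t = 1); each new remainder r_{k+1} = r_{k-1} − q_k·r_k inherits s_{k+1} = s_{k-1} − q_k·s_k, t_{k+1} = t_{k-1} − q_k·t_k, so r_k = a·s_k + b·t_k at every step:
  q = 2: r = 34, s = 1 − 2·0 = 1, t = 0 − 2·1 = -2  (check: 662·1 + 314·(-2) = 34)
  q = 9: r = 8, s = 0 − 9·1 = -9, t = 1 − 9·(-2) = 19  (check: 662·(-9) + 314·19 = 8)
  q = 4: r = 2, s = 1 − 4·(-9) = 37, t = -2 − 4·19 = -78  (check: 662·37 + 314·(-78) = 2)
The row with r = 2 (the gcd) gives the Bezout coefficients s = 37, t = -78.
Result: 662 · (37) + 314 · (-78) = 2.

gcd(662, 314) = 2; s = 37, t = -78 (check: 662·37 + 314·(-78) = 2).


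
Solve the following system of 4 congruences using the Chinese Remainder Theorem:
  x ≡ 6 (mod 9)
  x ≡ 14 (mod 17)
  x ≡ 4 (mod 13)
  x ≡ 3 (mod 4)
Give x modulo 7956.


Product of moduli M = 9 · 17 · 13 · 4 = 7956.
Merge one congruence at a time:
  Start: x ≡ 6 (mod 9).
  Combine with x ≡ 14 (mod 17); new modulus lcm = 153.
    Write x = 6 + 9·t and substitute into x ≡ 14 (mod 17): 9·t ≡ 14 − 6 = 8 (mod 17).
    The inverse of 9 mod 17 is 2 (since 9·2 = 18 = 1·17 + 1), so t ≡ 2·8 = 16 ≡ 16 (mod 17).
    Then x = 6 + 9·16 = 150, valid modulo lcm(9, 17) = 153: x ≡ 150 (mod 153).
  Combine with x ≡ 4 (mod 13); new modulus lcm = 1989.
    Write x = 150 + 153·t and substitute into x ≡ 4 (mod 13): 153·t ≡ 4 − 150 = -146 (mod 13).
    Reduce coefficients mod 13: 10·t ≡ 10 (mod 13).
    The inverse of 10 mod 13 is 4 (since 10·4 = 40 = 3·13 + 1), so t ≡ 4·10 = 40 ≡ 1 (mod 13).
    Then x = 150 + 153·1 = 303, valid modulo lcm(153, 13) = 1989: x ≡ 303 (mod 1989).
  Combine with x ≡ 3 (mod 4); new modulus lcm = 7956.
    Write x = 303 + 1989·t and substitute into x ≡ 3 (mod 4): 1989·t ≡ 3 − 303 = -300 (mod 4).
    Reduce coefficients mod 4: 1·t ≡ 0 (mod 4).
    So t ≡ 0 (mod 4).
    Then x = 303 + 1989·0 = 303, valid modulo lcm(1989, 4) = 7956: x ≡ 303 (mod 7956).
Verify against each original: 303 mod 9 = 6, 303 mod 17 = 14, 303 mod 13 = 4, 303 mod 4 = 3.

x ≡ 303 (mod 7956).


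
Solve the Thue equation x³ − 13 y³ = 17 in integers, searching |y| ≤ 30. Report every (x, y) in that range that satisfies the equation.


The equation is x³ - 13y³ = 17. For fixed y, x³ = 13·y³ + 17, so a solution requires the RHS to be a perfect cube.
Strategy: iterate y from -30 to 30, compute RHS = 13·y³ + 17, and check whether it is a (positive or negative) perfect cube.
Check small values of y:
  y = 0: RHS = 17 is not a perfect cube.
  y = 1: RHS = 30 is not a perfect cube.
  y = -1: RHS = 4 is not a perfect cube.
  y = 2: RHS = 121 is not a perfect cube.
  y = -2: RHS = -87 is not a perfect cube.
  y = 3: RHS = 368 is not a perfect cube.
  y = -3: RHS = -334 is not a perfect cube.
Continuing the search up to |y| = 30 finds no solutions either.
No (x, y) in the scanned range satisfies the equation.

No integer solutions with |y| ≤ 30.


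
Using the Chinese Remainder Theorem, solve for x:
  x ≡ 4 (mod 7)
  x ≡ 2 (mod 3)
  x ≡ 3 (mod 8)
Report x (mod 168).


Moduli 7, 3, 8 are pairwise coprime; by CRT there is a unique solution modulo M = 7 · 3 · 8 = 168.
Solve pairwise, accumulating the modulus:
  Start with x ≡ 4 (mod 7).
  Combine with x ≡ 2 (mod 3): since gcd(7, 3) = 1, we get a unique residue mod 21.
    Write x = 4 + 7·t and substitute into x ≡ 2 (mod 3): 7·t ≡ 2 − 4 = -2 (mod 3).
    Reduce coefficients mod 3: 1·t ≡ 1 (mod 3).
    So t ≡ 1 (mod 3).
    Then x = 4 + 7·1 = 11, valid modulo lcm(7, 3) = 21: x ≡ 11 (mod 21).
  Combine with x ≡ 3 (mod 8): since gcd(21, 8) = 1, we get a unique residue mod 168.
    Write x = 11 + 21·t and substitute into x ≡ 3 (mod 8): 21·t ≡ 3 − 11 = -8 (mod 8).
    Reduce coefficients mod 8: 5·t ≡ 0 (mod 8).
    The inverse of 5 mod 8 is 5 (since 5·5 = 25 = 3·8 + 1), so t ≡ 5·0 = 0 ≡ 0 (mod 8).
    Then x = 11 + 21·0 = 11, valid modulo lcm(21, 8) = 168: x ≡ 11 (mod 168).
Verify: 11 mod 7 = 4 ✓, 11 mod 3 = 2 ✓, 11 mod 8 = 3 ✓.

x ≡ 11 (mod 168).


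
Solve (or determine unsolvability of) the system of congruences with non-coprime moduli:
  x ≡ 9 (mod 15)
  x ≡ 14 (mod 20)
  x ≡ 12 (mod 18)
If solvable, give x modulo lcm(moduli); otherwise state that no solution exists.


Moduli 15, 20, 18 are not pairwise coprime, so CRT works modulo lcm(m_i) when all pairwise compatibility conditions hold.
Pairwise compatibility: gcd(m_i, m_j) must divide a_i - a_j for every pair.
Merge one congruence at a time:
  Start: x ≡ 9 (mod 15).
  Combine with x ≡ 14 (mod 20): gcd(15, 20) = 5; 14 - 9 = 5, which IS divisible by 5, so compatible.
    Write x = 9 + 15·t and substitute into x ≡ 14 (mod 20): 15·t ≡ 14 − 9 = 5 (mod 20).
    Divide the congruence (and modulus) by g = 5: 3·t ≡ 1 (mod 4).
    The inverse of 3 mod 4 is 3 (since 3·3 = 9 = 2·4 + 1), so t ≡ 3·1 = 3 ≡ 3 (mod 4).
    Then x = 9 + 15·3 = 54, valid modulo lcm(15, 20) = 60: x ≡ 54 (mod 60).
  Combine with x ≡ 12 (mod 18): gcd(60, 18) = 6; 12 - 54 = -42, which IS divisible by 6, so compatible.
    Write x = 54 + 60·t and substitute into x ≡ 12 (mod 18): 60·t ≡ 12 − 54 = -42 (mod 18).
    Divide the congruence (and modulus) by g = 6: 10·t ≡ -7 (mod 3).
    Reduce coefficients mod 3: 1·t ≡ 2 (mod 3).
    So t ≡ 2 (mod 3).
    Then x = 54 + 60·2 = 174, valid modulo lcm(60, 18) = 180: x ≡ 174 (mod 180).
Verify: 174 mod 15 = 9, 174 mod 20 = 14, 174 mod 18 = 12.

x ≡ 174 (mod 180).


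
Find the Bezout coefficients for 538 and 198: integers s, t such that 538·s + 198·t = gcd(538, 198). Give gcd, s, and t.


Euclidean algorithm on (538, 198) — divide until remainder is 0:
  538 = 2 · 198 + 142
  198 = 1 · 142 + 56
  142 = 2 · 56 + 30
  56 = 1 · 30 + 26
  30 = 1 · 26 + 4
  26 = 6 · 4 + 2
  4 = 2 · 2 + 0
gcd(538, 198) = 2.
Track Bezout coefficients alongside the remainders: start with r₀ = 538 = a·1 + b·0 (s = 1, t = 0) and r₁ = 198 = a·0 + b·1 (s = 0, t = 1); each new remainder r_{k+1} = r_{k-1} − q_k·r_k inherits s_{k+1} = s_{k-1} − q_k·s_k, t_{k+1} = t_{k-1} − q_k·t_k, so r_k = a·s_k + b·t_k at every step:
  q = 2: r = 142, s = 1 − 2·0 = 1, t = 0 − 2·1 = -2  (check: 538·1 + 198·(-2) = 142)
  q = 1: r = 56, s = 0 − 1·1 = -1, t = 1 − 1·(-2) = 3  (check: 538·(-1) + 198·3 = 56)
  q = 2: r = 30, s = 1 − 2·(-1) = 3, t = -2 − 2·3 = -8  (check: 538·3 + 198·(-8) = 30)
  q = 1: r = 26, s = -1 − 1·3 = -4, t = 3 − 1·(-8) = 11  (check: 538·(-4) + 198·11 = 26)
  q = 1: r = 4, s = 3 − 1·(-4) = 7, t = -8 − 1·11 = -19  (check: 538·7 + 198·(-19) = 4)
  q = 6: r = 2, s = -4 − 6·7 = -46, t = 11 − 6·(-19) = 125  (check: 538·(-46) + 198·125 = 2)
The row with r = 2 (the gcd) gives the Bezout coefficients s = -46, t = 125.
Result: 538 · (-46) + 198 · (125) = 2.

gcd(538, 198) = 2; s = -46, t = 125 (check: 538·(-46) + 198·125 = 2).


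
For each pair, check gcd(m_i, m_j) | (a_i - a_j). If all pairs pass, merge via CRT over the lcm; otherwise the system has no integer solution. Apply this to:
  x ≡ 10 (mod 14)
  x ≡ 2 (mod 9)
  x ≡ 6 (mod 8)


Moduli 14, 9, 8 are not pairwise coprime, so CRT works modulo lcm(m_i) when all pairwise compatibility conditions hold.
Pairwise compatibility: gcd(m_i, m_j) must divide a_i - a_j for every pair.
Merge one congruence at a time:
  Start: x ≡ 10 (mod 14).
  Combine with x ≡ 2 (mod 9): gcd(14, 9) = 1; 2 - 10 = -8, which IS divisible by 1, so compatible.
    Write x = 10 + 14·t and substitute into x ≡ 2 (mod 9): 14·t ≡ 2 − 10 = -8 (mod 9).
    Reduce coefficients mod 9: 5·t ≡ 1 (mod 9).
    The inverse of 5 mod 9 is 2 (since 5·2 = 10 = 1·9 + 1), so t ≡ 2·1 = 2 ≡ 2 (mod 9).
    Then x = 10 + 14·2 = 38, valid modulo lcm(14, 9) = 126: x ≡ 38 (mod 126).
  Combine with x ≡ 6 (mod 8): gcd(126, 8) = 2; 6 - 38 = -32, which IS divisible by 2, so compatible.
    Write x = 38 + 126·t and substitute into x ≡ 6 (mod 8): 126·t ≡ 6 − 38 = -32 (mod 8).
    Divide the congruence (and modulus) by g = 2: 63·t ≡ -16 (mod 4).
    Reduce coefficients mod 4: 3·t ≡ 0 (mod 4).
    The inverse of 3 mod 4 is 3 (since 3·3 = 9 = 2·4 + 1), so t ≡ 3·0 = 0 ≡ 0 (mod 4).
    Then x = 38 + 126·0 = 38, valid modulo lcm(126, 8) = 504: x ≡ 38 (mod 504).
Verify: 38 mod 14 = 10, 38 mod 9 = 2, 38 mod 8 = 6.

x ≡ 38 (mod 504).


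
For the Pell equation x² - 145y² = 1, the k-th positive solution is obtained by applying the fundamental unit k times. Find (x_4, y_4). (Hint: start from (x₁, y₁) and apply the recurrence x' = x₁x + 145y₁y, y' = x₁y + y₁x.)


Step 1: Find the fundamental solution (x₁, y₁) of x² - 145y² = 1.
  Expand √145 as a continued fraction. a₀ = ⌊√145⌋ = 12; iterate m_{k+1} = d_k·a_k − m_k, d_{k+1} = (145 − m_{k+1}²)/d_k, a_{k+1} = ⌊(a₀ + m_{k+1})/d_{k+1}⌋ (starting m₀ = 0, d₀ = 1), with convergents p_k = a_k·p_{k-1} + p_{k-2}, q_k = a_k·q_{k-1} + q_{k-2} (p₋₁ = 1, q₋₁ = 0):
  k = 0: a₀ = 12; p₀/q₀ = 12/1; p₀² − 145·q₀² = 144 − 145 = -1.
  k = 1: m = 12, d = 1, a = ⌊(12 + 12)/1⌋ = 24; p/q = (24·12 + 1)/(24·1 + 0) = 289/24; p² − 145·q² = 83521 − 83520 = 1.
  The first convergent with p² − 145·q² = 1 gives the fundamental solution (x₁, y₁) = (289, 24).
Step 2: Apply the recurrence (x_{n+1}, y_{n+1}) = (x₁x_n + 145y₁y_n, x₁y_n + y₁x_n) repeatedly.
  From (x_1, y_1) = (289, 24): x_2 = 289·289 + 145·24·24 = 167041; y_2 = 289·24 + 24·289 = 13872.
  From (x_2, y_2) = (167041, 13872): x_3 = 289·167041 + 145·24·13872 = 96549409; y_3 = 289·13872 + 24·167041 = 8017992.
  From (x_3, y_3) = (96549409, 8017992): x_4 = 289·96549409 + 145·24·8017992 = 55805391361; y_4 = 289·8017992 + 24·96549409 = 4634385504.
Step 3: Verify x_4² - 145·y_4² = 3114241704954373432321 - 3114241704954373432320 = 1 (should be 1). ✓

(x_1, y_1) = (289, 24); (x_4, y_4) = (55805391361, 4634385504).


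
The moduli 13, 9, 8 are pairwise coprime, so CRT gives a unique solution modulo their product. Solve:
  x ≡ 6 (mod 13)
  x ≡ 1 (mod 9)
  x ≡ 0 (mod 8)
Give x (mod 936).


Moduli 13, 9, 8 are pairwise coprime; by CRT there is a unique solution modulo M = 13 · 9 · 8 = 936.
Solve pairwise, accumulating the modulus:
  Start with x ≡ 6 (mod 13).
  Combine with x ≡ 1 (mod 9): since gcd(13, 9) = 1, we get a unique residue mod 117.
    Write x = 6 + 13·t and substitute into x ≡ 1 (mod 9): 13·t ≡ 1 − 6 = -5 (mod 9).
    Reduce coefficients mod 9: 4·t ≡ 4 (mod 9).
    The inverse of 4 mod 9 is 7 (since 4·7 = 28 = 3·9 + 1), so t ≡ 7·4 = 28 ≡ 1 (mod 9).
    Then x = 6 + 13·1 = 19, valid modulo lcm(13, 9) = 117: x ≡ 19 (mod 117).
  Combine with x ≡ 0 (mod 8): since gcd(117, 8) = 1, we get a unique residue mod 936.
    Write x = 19 + 117·t and substitute into x ≡ 0 (mod 8): 117·t ≡ 0 − 19 = -19 (mod 8).
    Reduce coefficients mod 8: 5·t ≡ 5 (mod 8).
    The inverse of 5 mod 8 is 5 (since 5·5 = 25 = 3·8 + 1), so t ≡ 5·5 = 25 ≡ 1 (mod 8).
    Then x = 19 + 117·1 = 136, valid modulo lcm(117, 8) = 936: x ≡ 136 (mod 936).
Verify: 136 mod 13 = 6 ✓, 136 mod 9 = 1 ✓, 136 mod 8 = 0 ✓.

x ≡ 136 (mod 936).


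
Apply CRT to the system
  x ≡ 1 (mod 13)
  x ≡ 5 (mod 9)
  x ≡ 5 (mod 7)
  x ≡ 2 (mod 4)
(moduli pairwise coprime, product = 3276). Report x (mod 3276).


Product of moduli M = 13 · 9 · 7 · 4 = 3276.
Merge one congruence at a time:
  Start: x ≡ 1 (mod 13).
  Combine with x ≡ 5 (mod 9); new modulus lcm = 117.
    Write x = 1 + 13·t and substitute into x ≡ 5 (mod 9): 13·t ≡ 5 − 1 = 4 (mod 9).
    Reduce coefficients mod 9: 4·t ≡ 4 (mod 9).
    The inverse of 4 mod 9 is 7 (since 4·7 = 28 = 3·9 + 1), so t ≡ 7·4 = 28 ≡ 1 (mod 9).
    Then x = 1 + 13·1 = 14, valid modulo lcm(13, 9) = 117: x ≡ 14 (mod 117).
  Combine with x ≡ 5 (mod 7); new modulus lcm = 819.
    Write x = 14 + 117·t and substitute into x ≡ 5 (mod 7): 117·t ≡ 5 − 14 = -9 (mod 7).
    Reduce coefficients mod 7: 5·t ≡ 5 (mod 7).
    The inverse of 5 mod 7 is 3 (since 5·3 = 15 = 2·7 + 1), so t ≡ 3·5 = 15 ≡ 1 (mod 7).
    Then x = 14 + 117·1 = 131, valid modulo lcm(117, 7) = 819: x ≡ 131 (mod 819).
  Combine with x ≡ 2 (mod 4); new modulus lcm = 3276.
    Write x = 131 + 819·t and substitute into x ≡ 2 (mod 4): 819·t ≡ 2 − 131 = -129 (mod 4).
    Reduce coefficients mod 4: 3·t ≡ 3 (mod 4).
    The inverse of 3 mod 4 is 3 (since 3·3 = 9 = 2·4 + 1), so t ≡ 3·3 = 9 ≡ 1 (mod 4).
    Then x = 131 + 819·1 = 950, valid modulo lcm(819, 4) = 3276: x ≡ 950 (mod 3276).
Verify against each original: 950 mod 13 = 1, 950 mod 9 = 5, 950 mod 7 = 5, 950 mod 4 = 2.

x ≡ 950 (mod 3276).


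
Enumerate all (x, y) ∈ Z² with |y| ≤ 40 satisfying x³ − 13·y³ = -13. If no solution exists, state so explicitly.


The equation is x³ - 13y³ = -13. For fixed y, x³ = 13·y³ − 13, so a solution requires the RHS to be a perfect cube.
Strategy: iterate y from -40 to 40, compute RHS = 13·y³ − 13, and check whether it is a (positive or negative) perfect cube.
Check small values of y:
  y = 0: RHS = -13 is not a perfect cube.
  y = 1: RHS = 0 = (0)³ ⇒ x = 0 works.
  y = -1: RHS = -26 is not a perfect cube.
  y = 2: RHS = 91 is not a perfect cube.
  y = -2: RHS = -117 is not a perfect cube.
  y = 3: RHS = 338 is not a perfect cube.
  y = -3: RHS = -364 is not a perfect cube.
Continuing the search up to |y| = 40 finds no further solutions beyond those listed.
Collected solutions: (0, 1).

Solutions (with |y| ≤ 40): (0, 1).


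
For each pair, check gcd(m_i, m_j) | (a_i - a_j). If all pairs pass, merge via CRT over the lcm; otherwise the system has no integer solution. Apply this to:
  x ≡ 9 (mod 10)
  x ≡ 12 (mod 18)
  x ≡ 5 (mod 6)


Moduli 10, 18, 6 are not pairwise coprime, so CRT works modulo lcm(m_i) when all pairwise compatibility conditions hold.
Pairwise compatibility: gcd(m_i, m_j) must divide a_i - a_j for every pair.
Merge one congruence at a time:
  Start: x ≡ 9 (mod 10).
  Combine with x ≡ 12 (mod 18): gcd(10, 18) = 2, and 12 - 9 = 3 is NOT divisible by 2.
    ⇒ system is inconsistent (no integer solution).

No solution (the system is inconsistent).


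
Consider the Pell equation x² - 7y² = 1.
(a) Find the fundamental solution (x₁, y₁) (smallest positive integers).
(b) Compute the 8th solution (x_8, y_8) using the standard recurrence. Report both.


Step 1: Find the fundamental solution (x₁, y₁) of x² - 7y² = 1.
  Expand √7 as a continued fraction. a₀ = ⌊√7⌋ = 2; iterate m_{k+1} = d_k·a_k − m_k, d_{k+1} = (7 − m_{k+1}²)/d_k, a_{k+1} = ⌊(a₀ + m_{k+1})/d_{k+1}⌋ (starting m₀ = 0, d₀ = 1), with convergents p_k = a_k·p_{k-1} + p_{k-2}, q_k = a_k·q_{k-1} + q_{k-2} (p₋₁ = 1, q₋₁ = 0):
  k = 0: a₀ = 2; p₀/q₀ = 2/1; p₀² − 7·q₀² = 4 − 7 = -3.
  k = 1: m = 2, d = 3, a = ⌊(2 + 2)/3⌋ = 1; p/q = (1·2 + 1)/(1·1 + 0) = 3/1; p² − 7·q² = 9 − 7 = 2.
  k = 2: m = 1, d = 2, a = ⌊(2 + 1)/2⌋ = 1; p/q = (1·3 + 2)/(1·1 + 1) = 5/2; p² − 7·q² = 25 − 28 = -3.
  k = 3: m = 1, d = 3, a = ⌊(2 + 1)/3⌋ = 1; p/q = (1·5 + 3)/(1·2 + 1) = 8/3; p² − 7·q² = 64 − 63 = 1.
  The first convergent with p² − 7·q² = 1 gives the fundamental solution (x₁, y₁) = (8, 3).
Step 2: Apply the recurrence (x_{n+1}, y_{n+1}) = (x₁x_n + 7y₁y_n, x₁y_n + y₁x_n) repeatedly.
  From (x_1, y_1) = (8, 3): x_2 = 8·8 + 7·3·3 = 127; y_2 = 8·3 + 3·8 = 48.
  From (x_2, y_2) = (127, 48): x_3 = 8·127 + 7·3·48 = 2024; y_3 = 8·48 + 3·127 = 765.
  From (x_3, y_3) = (2024, 765): x_4 = 8·2024 + 7·3·765 = 32257; y_4 = 8·765 + 3·2024 = 12192.
  From (x_4, y_4) = (32257, 12192): x_5 = 8·32257 + 7·3·12192 = 514088; y_5 = 8·12192 + 3·32257 = 194307.
  From (x_5, y_5) = (514088, 194307): x_6 = 8·514088 + 7·3·194307 = 8193151; y_6 = 8·194307 + 3·514088 = 3096720.
  From (x_6, y_6) = (8193151, 3096720): x_7 = 8·8193151 + 7·3·3096720 = 130576328; y_7 = 8·3096720 + 3·8193151 = 49353213.
  From (x_7, y_7) = (130576328, 49353213): x_8 = 8·130576328 + 7·3·49353213 = 2081028097; y_8 = 8·49353213 + 3·130576328 = 786554688.
Step 3: Verify x_8² - 7·y_8² = 4330677940503441409 - 4330677940503441408 = 1 (should be 1). ✓

(x_1, y_1) = (8, 3); (x_8, y_8) = (2081028097, 786554688).


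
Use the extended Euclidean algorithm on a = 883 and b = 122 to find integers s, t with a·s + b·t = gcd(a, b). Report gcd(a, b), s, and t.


Euclidean algorithm on (883, 122) — divide until remainder is 0:
  883 = 7 · 122 + 29
  122 = 4 · 29 + 6
  29 = 4 · 6 + 5
  6 = 1 · 5 + 1
  5 = 5 · 1 + 0
gcd(883, 122) = 1.
Track Bezout coefficients alongside the remainders: start with r₀ = 883 = a·1 + b·0 (s = 1, t = 0) and r₁ = 122 = a·0 + b·1 (s = 0, t = 1); each new remainder r_{k+1} = r_{k-1} − q_k·r_k inherits s_{k+1} = s_{k-1} − q_k·s_k, t_{k+1} = t_{k-1} − q_k·t_k, so r_k = a·s_k + b·t_k at every step:
  q = 7: r = 29, s = 1 − 7·0 = 1, t = 0 − 7·1 = -7  (check: 883·1 + 122·(-7) = 29)
  q = 4: r = 6, s = 0 − 4·1 = -4, t = 1 − 4·(-7) = 29  (check: 883·(-4) + 122·29 = 6)
  q = 4: r = 5, s = 1 − 4·(-4) = 17, t = -7 − 4·29 = -123  (check: 883·17 + 122·(-123) = 5)
  q = 1: r = 1, s = -4 − 1·17 = -21, t = 29 − 1·(-123) = 152  (check: 883·(-21) + 122·152 = 1)
The row with r = 1 (the gcd) gives the Bezout coefficients s = -21, t = 152.
Result: 883 · (-21) + 122 · (152) = 1.

gcd(883, 122) = 1; s = -21, t = 152 (check: 883·(-21) + 122·152 = 1).


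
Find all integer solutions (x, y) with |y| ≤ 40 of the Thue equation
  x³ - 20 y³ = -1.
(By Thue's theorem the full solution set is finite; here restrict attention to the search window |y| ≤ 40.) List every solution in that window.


The equation is x³ - 20y³ = -1. For fixed y, x³ = 20·y³ − 1, so a solution requires the RHS to be a perfect cube.
Strategy: iterate y from -40 to 40, compute RHS = 20·y³ − 1, and check whether it is a (positive or negative) perfect cube.
Check small values of y:
  y = 0: RHS = -1 = (-1)³ ⇒ x = -1 works.
  y = 1: RHS = 19 is not a perfect cube.
  y = -1: RHS = -21 is not a perfect cube.
  y = 2: RHS = 159 is not a perfect cube.
  y = -2: RHS = -161 is not a perfect cube.
  y = 3: RHS = 539 is not a perfect cube.
  y = -3: RHS = -541 is not a perfect cube.
Continuing, at y = 7: RHS = 6859 = (19)³ ⇒ x = 19 works.
Searching the remaining y in |y| ≤ 40 finds no further solutions.
Collected solutions: (-1, 0), (19, 7).

Solutions (with |y| ≤ 40): (-1, 0), (19, 7).


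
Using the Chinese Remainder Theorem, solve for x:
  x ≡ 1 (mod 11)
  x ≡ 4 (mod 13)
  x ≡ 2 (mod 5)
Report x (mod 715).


Moduli 11, 13, 5 are pairwise coprime; by CRT there is a unique solution modulo M = 11 · 13 · 5 = 715.
Solve pairwise, accumulating the modulus:
  Start with x ≡ 1 (mod 11).
  Combine with x ≡ 4 (mod 13): since gcd(11, 13) = 1, we get a unique residue mod 143.
    Write x = 1 + 11·t and substitute into x ≡ 4 (mod 13): 11·t ≡ 4 − 1 = 3 (mod 13).
    The inverse of 11 mod 13 is 6 (since 11·6 = 66 = 5·13 + 1), so t ≡ 6·3 = 18 ≡ 5 (mod 13).
    Then x = 1 + 11·5 = 56, valid modulo lcm(11, 13) = 143: x ≡ 56 (mod 143).
  Combine with x ≡ 2 (mod 5): since gcd(143, 5) = 1, we get a unique residue mod 715.
    Write x = 56 + 143·t and substitute into x ≡ 2 (mod 5): 143·t ≡ 2 − 56 = -54 (mod 5).
    Reduce coefficients mod 5: 3·t ≡ 1 (mod 5).
    The inverse of 3 mod 5 is 2 (since 3·2 = 6 = 1·5 + 1), so t ≡ 2·1 = 2 ≡ 2 (mod 5).
    Then x = 56 + 143·2 = 342, valid modulo lcm(143, 5) = 715: x ≡ 342 (mod 715).
Verify: 342 mod 11 = 1 ✓, 342 mod 13 = 4 ✓, 342 mod 5 = 2 ✓.

x ≡ 342 (mod 715).


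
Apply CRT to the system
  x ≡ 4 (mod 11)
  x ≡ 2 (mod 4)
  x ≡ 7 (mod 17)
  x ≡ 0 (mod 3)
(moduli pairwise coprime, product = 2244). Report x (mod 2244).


Product of moduli M = 11 · 4 · 17 · 3 = 2244.
Merge one congruence at a time:
  Start: x ≡ 4 (mod 11).
  Combine with x ≡ 2 (mod 4); new modulus lcm = 44.
    Write x = 4 + 11·t and substitute into x ≡ 2 (mod 4): 11·t ≡ 2 − 4 = -2 (mod 4).
    Reduce coefficients mod 4: 3·t ≡ 2 (mod 4).
    The inverse of 3 mod 4 is 3 (since 3·3 = 9 = 2·4 + 1), so t ≡ 3·2 = 6 ≡ 2 (mod 4).
    Then x = 4 + 11·2 = 26, valid modulo lcm(11, 4) = 44: x ≡ 26 (mod 44).
  Combine with x ≡ 7 (mod 17); new modulus lcm = 748.
    Write x = 26 + 44·t and substitute into x ≡ 7 (mod 17): 44·t ≡ 7 − 26 = -19 (mod 17).
    Reduce coefficients mod 17: 10·t ≡ 15 (mod 17).
    The inverse of 10 mod 17 is 12 (since 10·12 = 120 = 7·17 + 1), so t ≡ 12·15 = 180 ≡ 10 (mod 17).
    Then x = 26 + 44·10 = 466, valid modulo lcm(44, 17) = 748: x ≡ 466 (mod 748).
  Combine with x ≡ 0 (mod 3); new modulus lcm = 2244.
    Write x = 466 + 748·t and substitute into x ≡ 0 (mod 3): 748·t ≡ 0 − 466 = -466 (mod 3).
    Reduce coefficients mod 3: 1·t ≡ 2 (mod 3).
    So t ≡ 2 (mod 3).
    Then x = 466 + 748·2 = 1962, valid modulo lcm(748, 3) = 2244: x ≡ 1962 (mod 2244).
Verify against each original: 1962 mod 11 = 4, 1962 mod 4 = 2, 1962 mod 17 = 7, 1962 mod 3 = 0.

x ≡ 1962 (mod 2244).


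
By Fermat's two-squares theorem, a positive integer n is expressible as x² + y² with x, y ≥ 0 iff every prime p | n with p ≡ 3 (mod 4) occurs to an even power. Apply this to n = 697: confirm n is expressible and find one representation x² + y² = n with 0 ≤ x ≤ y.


Step 1: Factor n = 697 = 17 · 41.
Step 2: Check the mod-4 condition on each prime factor: 17 ≡ 1 (mod 4), exponent 1; 41 ≡ 1 (mod 4), exponent 1.
All primes ≡ 3 (mod 4) appear to even exponent (or don't appear), so by the two-squares theorem n IS expressible as a sum of two squares.
Step 3: Build a representation. Here n = 17 · 41 is a product of primes ≡ 1 (mod 4). Each prime p ≡ 1 (mod 4) is itself a sum of two squares; find a² by testing p − a² for a perfect square:
  17: 17 − 1² = 16 = 4² ⇒ 17 = 1² + 4².
  41: 41 − 1² = 40, 41 − 2² = 37, 41 − 3² = 32, 41 − 4² = 25 = 5² ⇒ 41 = 4² + 5².
  Combine using the Brahmagupta–Fibonacci identity (a² + b²)(c² + d²) = (ac − bd)² + (ad + bc)² = (ac + bd)² + (ad − bc)²:
  17 · 41 = 697: from (1² + 4²)(4² + 5²), take (1·4 − 4·5, 1·5 + 4·4) = (4 − 20, 5 + 16) = (-16, 21); dropping signs (only squares matter) gives (16, 21); check 16² + 21² = 256 + 441 = 697 ✓.
Step 4: Order so x ≤ y and verify: 16² + 21² = 256 + 441 = 697 = n. ✓

n = 697 = 16² + 21² (one valid representation with x ≤ y).


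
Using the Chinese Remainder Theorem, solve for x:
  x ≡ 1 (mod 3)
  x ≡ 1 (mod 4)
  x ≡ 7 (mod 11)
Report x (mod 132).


Moduli 3, 4, 11 are pairwise coprime; by CRT there is a unique solution modulo M = 3 · 4 · 11 = 132.
Solve pairwise, accumulating the modulus:
  Start with x ≡ 1 (mod 3).
  Combine with x ≡ 1 (mod 4): since gcd(3, 4) = 1, we get a unique residue mod 12.
    Write x = 1 + 3·t and substitute into x ≡ 1 (mod 4): 3·t ≡ 1 − 1 = 0 (mod 4).
    The inverse of 3 mod 4 is 3 (since 3·3 = 9 = 2·4 + 1), so t ≡ 3·0 = 0 ≡ 0 (mod 4).
    Then x = 1 + 3·0 = 1, valid modulo lcm(3, 4) = 12: x ≡ 1 (mod 12).
  Combine with x ≡ 7 (mod 11): since gcd(12, 11) = 1, we get a unique residue mod 132.
    Write x = 1 + 12·t and substitute into x ≡ 7 (mod 11): 12·t ≡ 7 − 1 = 6 (mod 11).
    Reduce coefficients mod 11: 1·t ≡ 6 (mod 11).
    So t ≡ 6 (mod 11).
    Then x = 1 + 12·6 = 73, valid modulo lcm(12, 11) = 132: x ≡ 73 (mod 132).
Verify: 73 mod 3 = 1 ✓, 73 mod 4 = 1 ✓, 73 mod 11 = 7 ✓.

x ≡ 73 (mod 132).


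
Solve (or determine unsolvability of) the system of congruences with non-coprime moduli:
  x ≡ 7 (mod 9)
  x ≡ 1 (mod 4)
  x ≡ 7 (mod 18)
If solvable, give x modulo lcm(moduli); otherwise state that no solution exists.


Moduli 9, 4, 18 are not pairwise coprime, so CRT works modulo lcm(m_i) when all pairwise compatibility conditions hold.
Pairwise compatibility: gcd(m_i, m_j) must divide a_i - a_j for every pair.
Merge one congruence at a time:
  Start: x ≡ 7 (mod 9).
  Combine with x ≡ 1 (mod 4): gcd(9, 4) = 1; 1 - 7 = -6, which IS divisible by 1, so compatible.
    Write x = 7 + 9·t and substitute into x ≡ 1 (mod 4): 9·t ≡ 1 − 7 = -6 (mod 4).
    Reduce coefficients mod 4: 1·t ≡ 2 (mod 4).
    So t ≡ 2 (mod 4).
    Then x = 7 + 9·2 = 25, valid modulo lcm(9, 4) = 36: x ≡ 25 (mod 36).
  Combine with x ≡ 7 (mod 18): gcd(36, 18) = 18; 7 - 25 = -18, which IS divisible by 18, so compatible.
    Write x = 25 + 36·t and substitute into x ≡ 7 (mod 18): 36·t ≡ 7 − 25 = -18 (mod 18).
    Divide the congruence (and modulus) by g = 18: 2·t ≡ -1 (mod 1).
    Modulo 1 every t works; take t = 0.
    Then x = 25 + 36·0 = 25, valid modulo lcm(36, 18) = 36: x ≡ 25 (mod 36).
Verify: 25 mod 9 = 7, 25 mod 4 = 1, 25 mod 18 = 7.

x ≡ 25 (mod 36).
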